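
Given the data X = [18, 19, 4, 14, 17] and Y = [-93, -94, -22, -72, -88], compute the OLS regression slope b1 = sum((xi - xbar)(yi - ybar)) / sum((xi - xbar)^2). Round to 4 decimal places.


Calculate xbar = 14.4000, ybar = -73.8000.
S_xx = 149.2000, S_xy = -738.4000.
Using b1 = S_xy / S_xx = -738.4000 / 149.2000, we get b1 = -4.9491.

-4.9491


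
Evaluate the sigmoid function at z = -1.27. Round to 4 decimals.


First, exp(1.2700) = 3.5609.
Then sigma(z) = 1/(1 + 3.5609) = 0.2193.

0.2193


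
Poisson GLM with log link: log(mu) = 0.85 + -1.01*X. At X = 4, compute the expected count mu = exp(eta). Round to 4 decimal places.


Compute eta = 0.85 + -1.01 * 4 = -3.1900.
Apply inverse link: mu = e^-3.1900 = 0.0412.

0.0412


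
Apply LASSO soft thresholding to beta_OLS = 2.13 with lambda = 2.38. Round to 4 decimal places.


Check: |2.13| = 2.13 vs lambda = 2.38.
Since |beta| <= lambda, the coefficient is set to 0.
Soft-thresholded coefficient = 0.0000.

0.0000


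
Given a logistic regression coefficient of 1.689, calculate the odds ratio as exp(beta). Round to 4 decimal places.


Odds ratio = exp(beta) = exp(1.689).
= 5.4141.

5.4141


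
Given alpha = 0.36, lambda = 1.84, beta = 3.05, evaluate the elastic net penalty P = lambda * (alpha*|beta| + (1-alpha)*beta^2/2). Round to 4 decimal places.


L1 component = 0.36 * |3.05| = 1.0980.
L2 component = 0.64 * 3.05^2 / 2 = 2.9768.
Penalty = 1.84 * (1.0980 + 2.9768) = 1.84 * 4.0748 = 7.4976.

7.4976


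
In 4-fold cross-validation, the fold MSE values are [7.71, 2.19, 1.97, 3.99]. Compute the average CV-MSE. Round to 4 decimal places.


Total MSE across folds = 15.8600.
CV-MSE = 15.8600/4 = 3.9650.

3.9650


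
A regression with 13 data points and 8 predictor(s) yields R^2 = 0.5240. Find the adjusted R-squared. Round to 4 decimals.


Using the formula:
(1 - 0.5240) = 0.4760.
Multiply by 12/4: 0.4760 * 12 = 5.7120, then 5.7120 / 4 = 1.4280.
Adj R^2 = 1 - 1.4280 = -0.4280.

-0.4280


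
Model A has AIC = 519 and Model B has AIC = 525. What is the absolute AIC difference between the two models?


Absolute difference = |519 - 525| = 6.
The model with lower AIC (A) is preferred.

6


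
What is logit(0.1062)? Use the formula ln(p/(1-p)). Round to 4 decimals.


1 - p = 0.8938.
p/(1-p) = 0.1188.
logit = ln(0.1188) = -2.1302.

-2.1302


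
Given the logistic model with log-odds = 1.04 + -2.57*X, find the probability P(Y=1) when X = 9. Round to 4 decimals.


Linear predictor: z = 1.04 + -2.57 * 9 = -22.0900.
P = 1/(1 + exp(22.0900)) = 1/(1 + 3922519445.5616) = 0.0000.

0.0000


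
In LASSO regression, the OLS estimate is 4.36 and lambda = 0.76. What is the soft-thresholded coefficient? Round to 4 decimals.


Check: |4.36| = 4.36 vs lambda = 0.76.
Since |beta| > lambda, coefficient = sign(beta)*(|beta| - lambda) = 3.6000.
Soft-thresholded coefficient = 3.6000.

3.6000


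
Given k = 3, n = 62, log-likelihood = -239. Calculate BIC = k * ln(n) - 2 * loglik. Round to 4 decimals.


ln(62) = 4.127134.
k * ln(n) = 3 * 4.127134 = 12.381402.
-2L = 478.
BIC = 12.381402 + 478 = 490.381402, which rounds to 490.3814.

490.3814


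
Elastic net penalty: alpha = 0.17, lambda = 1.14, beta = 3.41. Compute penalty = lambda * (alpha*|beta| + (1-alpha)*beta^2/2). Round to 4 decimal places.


Compute:
L1 = 0.17 * 3.41 = 0.5797.
L2 = 0.83 * 3.41^2 / 2 = 4.8257.
Penalty = 1.14 * (0.5797 + 4.8257) = 6.1621.

6.1621


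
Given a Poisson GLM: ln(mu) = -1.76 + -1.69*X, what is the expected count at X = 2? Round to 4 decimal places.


Linear predictor: eta = -1.76 + (-1.69)(2) = -5.1400.
Expected count: mu = exp(-5.1400) = 0.0059.

0.0059


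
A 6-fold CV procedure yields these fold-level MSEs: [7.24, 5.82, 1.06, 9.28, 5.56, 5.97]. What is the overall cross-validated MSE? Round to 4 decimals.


Total MSE across folds = 34.9300.
CV-MSE = 34.9300/6 = 5.8217.

5.8217


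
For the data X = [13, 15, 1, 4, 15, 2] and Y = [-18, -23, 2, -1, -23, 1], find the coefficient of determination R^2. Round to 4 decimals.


Fit the OLS line: b0 = 4.8657, b1 = -1.8239.
SSres = 4.4060.
SStot = 747.3333.
R^2 = 1 - 4.4060/747.3333 = 0.9941.

0.9941


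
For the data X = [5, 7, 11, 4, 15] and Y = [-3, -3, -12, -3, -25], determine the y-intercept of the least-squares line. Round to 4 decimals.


The slope is b1 = -2.0264.
Sample means are xbar = 8.4000 and ybar = -9.2000.
Intercept: b0 = -9.2000 - (-2.0264)(8.4000) = 7.8221.

7.8221


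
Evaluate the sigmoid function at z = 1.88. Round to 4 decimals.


exp(-1.8800) = 0.1526.
1 + exp(-z) = 1.1526.
sigmoid = 1/1.1526 = 0.8676.

0.8676


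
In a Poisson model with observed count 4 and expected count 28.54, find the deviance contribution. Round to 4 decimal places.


First: ln(4/28.54) = -1.965012.
Then: 4 * -1.965012 = -7.860048.
y - mu = 4 - 28.54 = -24.54.
D = 2(-7.860048 - -24.54) = 33.359904, which rounds to 33.3599.

33.3599


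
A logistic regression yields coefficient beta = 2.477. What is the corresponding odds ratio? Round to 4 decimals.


exp(2.477) = 11.9055.
So the odds ratio is 11.9055.

11.9055


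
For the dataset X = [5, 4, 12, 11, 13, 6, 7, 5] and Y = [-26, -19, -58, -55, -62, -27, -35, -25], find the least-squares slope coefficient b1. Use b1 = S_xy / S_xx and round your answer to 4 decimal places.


Calculate xbar = 7.8750, ybar = -38.3750.
S_xx = 88.8750, S_xy = -427.3750.
Using b1 = S_xy / S_xx = -427.3750 / 88.8750, we get b1 = -4.8087.

-4.8087


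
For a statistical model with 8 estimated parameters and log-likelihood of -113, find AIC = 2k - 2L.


Compute:
2k = 2*8 = 16.
-2*loglik = -2*(-113) = 226.
AIC = 16 + 226 = 242.

242


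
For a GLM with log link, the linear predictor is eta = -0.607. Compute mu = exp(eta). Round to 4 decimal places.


mu = exp(eta) = exp(-0.607).
= 0.5450.

0.5450


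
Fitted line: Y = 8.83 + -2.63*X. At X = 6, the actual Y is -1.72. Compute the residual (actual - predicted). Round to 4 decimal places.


Fitted value at X = 6 is yhat = 8.83 + -2.63*6 = -6.9500.
Residual = -1.72 - -6.9500 = 5.2300.

5.2300


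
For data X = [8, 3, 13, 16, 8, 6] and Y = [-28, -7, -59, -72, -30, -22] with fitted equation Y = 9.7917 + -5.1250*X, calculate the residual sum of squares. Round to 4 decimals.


For each point, residual = actual - predicted.
Residuals: [3.2083, -1.4167, -2.1667, 0.2083, 1.2083, -1.0417].
Sum of squared residuals = 19.5833.

19.5833


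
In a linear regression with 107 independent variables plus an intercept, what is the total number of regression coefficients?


Total coefficients = number of predictors + 1 (for the intercept).
= 107 + 1 = 108.

108


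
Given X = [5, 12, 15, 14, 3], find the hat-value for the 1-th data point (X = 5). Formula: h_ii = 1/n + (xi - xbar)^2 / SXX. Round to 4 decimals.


Compute xbar = 9.8000 with n = 5 observations.
SXX = 118.8000.
Leverage = 1/5 + (5 - 9.8000)^2/118.8000 = 0.3939.

0.3939


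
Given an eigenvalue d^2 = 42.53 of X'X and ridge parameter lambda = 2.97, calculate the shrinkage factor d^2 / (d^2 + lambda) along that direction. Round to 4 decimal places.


d^2 + lambda = 42.53 + 2.97 = 45.5000.
Shrinkage factor = 42.53/45.5000 = 0.9347.

0.9347


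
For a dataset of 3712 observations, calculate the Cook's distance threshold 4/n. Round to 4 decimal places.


The threshold is 4/n.
4/3712 = 0.0011.

0.0011


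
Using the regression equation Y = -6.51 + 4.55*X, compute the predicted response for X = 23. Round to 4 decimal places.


Predicted value:
Y = -6.51 + (4.55)(23) = -6.51 + 104.6500 = 98.1400.

98.1400


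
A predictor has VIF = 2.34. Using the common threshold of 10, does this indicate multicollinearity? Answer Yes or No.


Check: VIF = 2.34 vs threshold = 10.
Since 2.34 < 10, the answer is No.

No


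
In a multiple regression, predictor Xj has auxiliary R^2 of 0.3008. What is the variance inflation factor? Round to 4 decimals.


Using VIF = 1/(1 - R^2_j):
1 - 0.3008 = 0.6992.
VIF = 1.4302.

1.4302


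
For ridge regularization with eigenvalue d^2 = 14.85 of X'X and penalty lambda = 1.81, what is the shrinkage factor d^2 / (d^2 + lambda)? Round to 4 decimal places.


Compute the denominator: 14.85 + 1.81 = 16.6600.
Shrinkage factor = 14.85 / 16.6600 = 0.8914.

0.8914


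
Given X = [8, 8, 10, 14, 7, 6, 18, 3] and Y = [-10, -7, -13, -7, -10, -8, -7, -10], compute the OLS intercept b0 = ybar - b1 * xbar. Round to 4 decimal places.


The slope is b1 = 0.1778.
Sample means are xbar = 9.2500 and ybar = -9.0000.
Intercept: b0 = -9.0000 - (0.1778)(9.2500) = -10.6444.

-10.6444


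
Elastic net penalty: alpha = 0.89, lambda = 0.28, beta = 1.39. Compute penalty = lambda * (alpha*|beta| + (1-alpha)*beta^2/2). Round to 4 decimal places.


Compute:
L1 = 0.89 * 1.39 = 1.2371.
L2 = 0.11 * 1.39^2 / 2 = 0.1063.
Penalty = 0.28 * (1.2371 + 0.1063) = 0.3761.

0.3761


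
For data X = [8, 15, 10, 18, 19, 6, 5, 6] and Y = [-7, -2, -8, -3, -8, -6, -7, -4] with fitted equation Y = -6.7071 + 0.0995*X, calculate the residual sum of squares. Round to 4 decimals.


Predicted values from Y = -6.7071 + 0.0995*X.
Residuals: [-1.0889, 3.2146, -2.2879, 1.9161, -3.1834, 0.1101, -0.7904, 2.1101].
SSres = 35.6487.

35.6487


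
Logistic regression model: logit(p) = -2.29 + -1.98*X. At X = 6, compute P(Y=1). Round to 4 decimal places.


Linear predictor: z = -2.29 + -1.98 * 6 = -14.1700.
P = 1/(1 + exp(14.1700)) = 1/(1 + 1425452.6922) = 0.0000.

0.0000


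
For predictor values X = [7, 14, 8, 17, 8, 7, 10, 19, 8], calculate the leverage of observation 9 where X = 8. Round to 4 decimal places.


Compute xbar = 10.8889 with n = 9 observations.
SXX = 168.8889.
Leverage = 1/9 + (8 - 10.8889)^2/168.8889 = 0.1605.

0.1605


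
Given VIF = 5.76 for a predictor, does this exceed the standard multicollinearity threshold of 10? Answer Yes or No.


Compare VIF = 5.76 to the threshold of 10.
5.76 < 10, so the answer is No.

No


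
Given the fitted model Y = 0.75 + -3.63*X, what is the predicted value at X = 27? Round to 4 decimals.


Substitute X = 27 into the equation:
Y = 0.75 + -3.63 * 27 = 0.75 + -98.0100 = -97.2600.

-97.2600


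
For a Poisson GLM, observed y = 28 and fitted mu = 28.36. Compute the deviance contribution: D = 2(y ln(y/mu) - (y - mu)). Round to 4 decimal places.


Compute y*ln(y/mu) = 28*ln(28/28.36) = 28*-0.012775 = -0.357700.
y - mu = -0.36.
D = 2*(-0.357700 - (-0.36)) = 0.004600, which rounds to 0.0046.

0.0046


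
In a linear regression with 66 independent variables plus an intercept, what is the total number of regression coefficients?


Including the intercept, the model has 66 predictor coefficients + 1 intercept.
Total = 67.

67


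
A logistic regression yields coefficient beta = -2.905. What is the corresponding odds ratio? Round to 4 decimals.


exp(-2.905) = 0.0547.
So the odds ratio is 0.0547.

0.0547


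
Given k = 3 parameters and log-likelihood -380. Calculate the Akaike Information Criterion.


Compute:
2k = 2*3 = 6.
-2*loglik = -2*(-380) = 760.
AIC = 6 + 760 = 766.

766


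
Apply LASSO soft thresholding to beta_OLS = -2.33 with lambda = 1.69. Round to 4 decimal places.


Absolute value: |-2.33| = 2.33.
Compare to lambda = 1.69.
Since |beta| > lambda, coefficient = sign(beta)*(|beta| - lambda) = -0.6400.

-0.6400


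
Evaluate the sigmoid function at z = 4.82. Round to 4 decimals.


Compute exp(-4.8200) = 0.0081.
Sigmoid = 1 / (1 + 0.0081) = 1 / 1.0081 = 0.9920.

0.9920


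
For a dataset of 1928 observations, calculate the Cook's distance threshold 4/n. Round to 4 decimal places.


The threshold is 4/n.
4/1928 = 0.0021.

0.0021


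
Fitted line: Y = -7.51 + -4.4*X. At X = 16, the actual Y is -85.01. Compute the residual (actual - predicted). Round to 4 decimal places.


Fitted value at X = 16 is yhat = -7.51 + -4.4*16 = -77.9100.
Residual = -85.01 - -77.9100 = -7.1000.

-7.1000


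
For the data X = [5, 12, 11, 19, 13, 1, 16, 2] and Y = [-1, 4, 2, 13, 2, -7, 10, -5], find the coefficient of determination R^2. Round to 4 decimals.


After computing the OLS fit (b0=-7.7029, b1=1.0079):
SSres = 21.8563, SStot = 327.5000.
R^2 = 1 - 21.8563/327.5000 = 0.9333.

0.9333


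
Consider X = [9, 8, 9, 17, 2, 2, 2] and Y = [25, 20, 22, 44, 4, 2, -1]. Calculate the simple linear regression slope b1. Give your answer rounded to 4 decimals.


Calculate xbar = 7.0000, ybar = 16.5714.
S_xx = 184.0000, S_xy = 529.0000.
Using b1 = S_xy / S_xx = 529.0000 / 184.0000, we get b1 = 2.8750.

2.8750


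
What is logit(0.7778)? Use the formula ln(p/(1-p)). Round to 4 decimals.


1 - p = 0.2222.
p/(1-p) = 3.5005.
logit = ln(3.5005) = 1.2529.

1.2529


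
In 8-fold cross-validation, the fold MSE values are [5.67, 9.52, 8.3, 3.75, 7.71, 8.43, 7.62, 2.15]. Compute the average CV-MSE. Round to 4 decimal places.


Add all fold MSEs: 53.1500.
Divide by k = 8: 53.1500/8 = 6.6438.

6.6438


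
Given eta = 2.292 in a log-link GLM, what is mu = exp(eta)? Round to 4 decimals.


mu = exp(eta) = exp(2.292).
= 9.8947.

9.8947


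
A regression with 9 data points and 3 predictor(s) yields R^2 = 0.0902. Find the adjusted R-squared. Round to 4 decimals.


Plug in: Adj R^2 = 1 - (1 - 0.0902) * 8/5.
= 1 - 0.9098 * 8/5
= 1 - 7.2784 / 5
= 1 - 1.4557 = -0.4557.

-0.4557


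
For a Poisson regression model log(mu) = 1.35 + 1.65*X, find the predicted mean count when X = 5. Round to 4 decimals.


eta = 1.35 + 1.65 * 5 = 9.6000.
mu = exp(9.6000) = 14764.7816.

14764.7816


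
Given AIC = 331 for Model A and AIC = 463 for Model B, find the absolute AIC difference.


Absolute difference = |331 - 463| = 132.
The model with lower AIC (A) is preferred.

132


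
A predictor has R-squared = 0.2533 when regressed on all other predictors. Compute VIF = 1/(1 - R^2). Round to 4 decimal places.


Using VIF = 1/(1 - R^2_j):
1 - 0.2533 = 0.7467.
VIF = 1.3392.

1.3392


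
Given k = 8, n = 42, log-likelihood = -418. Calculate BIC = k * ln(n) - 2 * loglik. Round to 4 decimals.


k * ln(n) = 8 * ln(42) = 8 * 3.737670 = 29.901360.
-2 * loglik = -2 * (-418) = 836.
BIC = 29.901360 + 836 = 865.901360, which rounds to 865.9014.

865.9014


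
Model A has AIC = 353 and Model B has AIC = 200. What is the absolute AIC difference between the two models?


|AIC_A - AIC_B| = |353 - 200| = 153.
Model B is preferred (lower AIC).

153


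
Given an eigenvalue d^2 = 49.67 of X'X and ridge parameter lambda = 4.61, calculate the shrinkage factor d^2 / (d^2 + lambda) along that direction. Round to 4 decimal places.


d^2 + lambda = 49.67 + 4.61 = 54.2800.
Shrinkage factor = 49.67/54.2800 = 0.9151.

0.9151


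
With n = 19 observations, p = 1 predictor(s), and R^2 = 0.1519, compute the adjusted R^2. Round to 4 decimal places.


Adjusted R^2 = 1 - (1 - R^2) * (n-1)/(n-p-1).
(1 - R^2) = 0.8481.
(n-1)/(n-p-1) = 18/17.
(1 - R^2) * (n-1) = 0.8481 * 18 = 15.2658.
Divide by (n-p-1): 15.2658 / 17 = 0.8980.
Adj R^2 = 1 - 0.8980 = 0.1020.

0.1020


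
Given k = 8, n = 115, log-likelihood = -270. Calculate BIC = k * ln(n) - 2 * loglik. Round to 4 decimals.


Compute k*ln(n) = 8*ln(115) = 8*4.744932 = 37.959456.
Then -2*loglik = 540.
BIC = 37.959456 + 540 = 577.959456, which rounds to 577.9595.

577.9595


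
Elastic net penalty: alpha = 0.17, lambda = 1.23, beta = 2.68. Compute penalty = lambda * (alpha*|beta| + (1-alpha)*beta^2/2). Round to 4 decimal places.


L1 component = 0.17 * |2.68| = 0.4556.
L2 component = 0.83 * 2.68^2 / 2 = 2.9807.
Penalty = 1.23 * (0.4556 + 2.9807) = 1.23 * 3.4363 = 4.2266.

4.2266


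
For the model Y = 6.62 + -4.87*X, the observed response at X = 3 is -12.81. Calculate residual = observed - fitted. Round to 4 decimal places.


Fitted value at X = 3 is yhat = 6.62 + -4.87*3 = -7.9900.
Residual = -12.81 - -7.9900 = -4.8200.

-4.8200


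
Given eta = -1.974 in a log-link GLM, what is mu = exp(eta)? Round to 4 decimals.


Apply the inverse link:
mu = e^-1.974 = 0.1389.

0.1389


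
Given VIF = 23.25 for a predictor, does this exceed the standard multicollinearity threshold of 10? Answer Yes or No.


The threshold is 10.
VIF = 23.25 is >= 10.
Multicollinearity indication: Yes.

Yes


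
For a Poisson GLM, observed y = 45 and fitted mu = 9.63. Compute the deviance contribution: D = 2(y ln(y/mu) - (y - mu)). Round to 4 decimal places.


First: ln(45/9.63) = 1.541779.
Then: 45 * 1.541779 = 69.380055.
y - mu = 45 - 9.63 = 35.37.
D = 2(69.380055 - 35.37) = 68.020110, which rounds to 68.0201.

68.0201


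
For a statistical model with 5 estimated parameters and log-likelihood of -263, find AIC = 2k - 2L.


AIC = 2k - 2*loglik = 2(5) - 2(-263).
= 10 + 526 = 536.

536


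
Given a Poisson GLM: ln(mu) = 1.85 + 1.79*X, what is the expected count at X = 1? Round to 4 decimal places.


eta = 1.85 + 1.79 * 1 = 3.6400.
mu = exp(3.6400) = 38.0918.

38.0918


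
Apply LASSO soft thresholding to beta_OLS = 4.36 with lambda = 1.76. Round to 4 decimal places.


|beta_OLS| = 4.36.
lambda = 1.76.
Since |beta| > lambda, coefficient = sign(beta)*(|beta| - lambda) = 2.6000.
Result = 2.6000.

2.6000


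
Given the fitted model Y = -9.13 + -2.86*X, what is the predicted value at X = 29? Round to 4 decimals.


Substitute X = 29 into the equation:
Y = -9.13 + -2.86 * 29 = -9.13 + -82.9400 = -92.0700.

-92.0700


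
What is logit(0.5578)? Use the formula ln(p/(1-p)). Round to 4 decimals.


The odds are p/(1-p) = 0.5578 / 0.4422 = 1.2614.
logit(p) = ln(1.2614) = 0.2322.

0.2322


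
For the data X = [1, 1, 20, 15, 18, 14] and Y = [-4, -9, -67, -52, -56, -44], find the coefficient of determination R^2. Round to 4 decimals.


Fit the OLS line: b0 = -3.2395, b1 = -3.0806.
SSres = 36.5356.
SStot = 3391.3333.
R^2 = 1 - 36.5356/3391.3333 = 0.9892.

0.9892


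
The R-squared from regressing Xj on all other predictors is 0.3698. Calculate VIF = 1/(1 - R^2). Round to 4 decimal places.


VIF = 1 / (1 - 0.3698).
= 1 / 0.6302 = 1.5868.

1.5868


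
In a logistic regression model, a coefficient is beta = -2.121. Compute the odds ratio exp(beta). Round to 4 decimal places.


Odds ratio = exp(beta) = exp(-2.121).
= 0.1199.

0.1199


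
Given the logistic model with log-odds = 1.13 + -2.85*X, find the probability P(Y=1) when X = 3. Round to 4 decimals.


z = 1.13 + -2.85 * 3 = -7.4200.
Sigmoid: P = 1 / (1 + exp(7.4200)) = 0.0006.

0.0006


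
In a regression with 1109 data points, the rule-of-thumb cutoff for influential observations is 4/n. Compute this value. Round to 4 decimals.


The threshold is 4/n.
4/1109 = 0.0036.

0.0036


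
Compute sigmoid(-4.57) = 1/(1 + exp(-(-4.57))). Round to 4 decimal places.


Compute exp(4.5700) = 96.5441.
Sigmoid = 1 / (1 + 96.5441) = 1 / 97.5441 = 0.0103.

0.0103


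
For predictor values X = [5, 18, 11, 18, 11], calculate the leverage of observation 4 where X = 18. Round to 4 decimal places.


Mean of X: xbar = 12.6000.
SXX = 121.2000.
For X = 18: h = 1/5 + (18 - 12.6000)^2/121.2000 = 0.4406.

0.4406


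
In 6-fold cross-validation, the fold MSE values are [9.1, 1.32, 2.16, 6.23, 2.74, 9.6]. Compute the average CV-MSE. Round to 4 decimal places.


Add all fold MSEs: 31.1500.
Divide by k = 6: 31.1500/6 = 5.1917.

5.1917


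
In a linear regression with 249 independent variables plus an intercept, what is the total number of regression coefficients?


Including the intercept, the model has 249 predictor coefficients + 1 intercept.
Total = 250.

250


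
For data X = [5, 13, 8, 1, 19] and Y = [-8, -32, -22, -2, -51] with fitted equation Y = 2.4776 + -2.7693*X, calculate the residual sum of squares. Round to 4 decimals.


Predicted values from Y = 2.4776 + -2.7693*X.
Residuals: [3.3689, 1.5233, -2.3232, -1.7083, -0.8609].
SSres = 22.7266.

22.7266


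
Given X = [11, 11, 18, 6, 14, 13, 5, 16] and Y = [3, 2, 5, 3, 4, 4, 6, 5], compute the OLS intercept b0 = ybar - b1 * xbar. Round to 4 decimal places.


First find the slope: b1 = 0.0348.
Means: xbar = 11.7500, ybar = 4.0000.
b0 = ybar - b1 * xbar = 4.0000 - 0.0348 * 11.7500 = 3.5906.

3.5906


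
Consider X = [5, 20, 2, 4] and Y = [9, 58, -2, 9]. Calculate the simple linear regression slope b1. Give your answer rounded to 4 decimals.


First compute the means: xbar = 7.7500, ybar = 18.5000.
Then S_xx = sum((xi - xbar)^2) = 204.7500.
S_xy = sum((xi - xbar)(yi - ybar)) = 663.5000.
b1 = S_xy / S_xx = 663.5000 / 204.7500 = 3.2405.

3.2405


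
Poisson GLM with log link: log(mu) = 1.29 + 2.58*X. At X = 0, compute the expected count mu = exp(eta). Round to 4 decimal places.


Compute eta = 1.29 + 2.58 * 0 = 1.2900.
Apply inverse link: mu = e^1.2900 = 3.6328.

3.6328


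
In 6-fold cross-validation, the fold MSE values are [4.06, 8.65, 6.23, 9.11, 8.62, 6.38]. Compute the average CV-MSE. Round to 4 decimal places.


Add all fold MSEs: 43.0500.
Divide by k = 6: 43.0500/6 = 7.1750.

7.1750


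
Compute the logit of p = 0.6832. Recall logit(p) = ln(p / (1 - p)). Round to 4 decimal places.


Compute the odds: 0.6832/0.3168 = 2.1566.
Take the natural log: ln(2.1566) = 0.7685.

0.7685


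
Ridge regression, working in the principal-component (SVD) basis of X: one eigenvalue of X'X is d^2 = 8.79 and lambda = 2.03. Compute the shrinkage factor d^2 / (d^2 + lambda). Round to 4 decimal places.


d^2 + lambda = 8.79 + 2.03 = 10.8200.
Shrinkage factor = 8.79/10.8200 = 0.8124.

0.8124


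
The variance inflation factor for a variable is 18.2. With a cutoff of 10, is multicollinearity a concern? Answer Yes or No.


Compare VIF = 18.2 to the threshold of 10.
18.2 >= 10, so the answer is Yes.

Yes


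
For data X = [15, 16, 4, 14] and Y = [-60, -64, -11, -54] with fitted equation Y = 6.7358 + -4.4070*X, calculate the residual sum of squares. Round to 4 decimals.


Compute predicted values, then residuals = yi - yhat_i.
Residuals: [-0.6308, -0.2238, -0.1078, 0.9622].
SSres = sum(residual^2) = 1.3854.

1.3854


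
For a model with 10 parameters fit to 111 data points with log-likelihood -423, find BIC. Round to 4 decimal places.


ln(111) = 4.709530.
k * ln(n) = 10 * 4.709530 = 47.095300.
-2L = 846.
BIC = 47.095300 + 846 = 893.095300, which rounds to 893.0953.

893.0953


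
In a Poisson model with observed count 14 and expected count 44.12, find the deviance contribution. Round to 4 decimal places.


y/mu = 14/44.12 = 0.317316 (approx.), and ln(14/44.12) = -1.147856.
y * ln(y/mu) = 14 * -1.147856 = -16.069984.
y - mu = -30.12.
D = 2 * (-16.069984 - -30.12) = 28.100032, which rounds to 28.1000.

28.1000


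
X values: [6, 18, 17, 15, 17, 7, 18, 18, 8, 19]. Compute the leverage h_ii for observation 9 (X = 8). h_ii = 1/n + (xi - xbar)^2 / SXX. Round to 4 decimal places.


Compute xbar = 14.3000 with n = 10 observations.
SXX = 240.1000.
Leverage = 1/10 + (8 - 14.3000)^2/240.1000 = 0.2653.

0.2653


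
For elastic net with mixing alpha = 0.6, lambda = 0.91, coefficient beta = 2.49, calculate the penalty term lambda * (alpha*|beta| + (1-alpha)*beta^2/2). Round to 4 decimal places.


alpha * |beta| = 0.6 * 2.49 = 1.4940.
(1-alpha) * beta^2/2 = 0.4 * 6.2001/2 = 1.2400.
Total = 0.91 * (1.4940 + 1.2400) = 2.4880.

2.4880


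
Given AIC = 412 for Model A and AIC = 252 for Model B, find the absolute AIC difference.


Absolute difference = |412 - 252| = 160.
The model with lower AIC (B) is preferred.

160


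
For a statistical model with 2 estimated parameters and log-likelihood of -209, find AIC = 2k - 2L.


AIC = 2k - 2*loglik = 2(2) - 2(-209).
= 4 + 418 = 422.

422


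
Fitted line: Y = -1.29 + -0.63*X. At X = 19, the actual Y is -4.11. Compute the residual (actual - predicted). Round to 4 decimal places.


Predicted = -1.29 + -0.63 * 19 = -13.2600.
Residual = -4.11 - -13.2600 = 9.1500.

9.1500


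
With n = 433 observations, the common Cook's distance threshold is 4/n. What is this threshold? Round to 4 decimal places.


The threshold is 4/n.
4/433 = 0.0092.

0.0092


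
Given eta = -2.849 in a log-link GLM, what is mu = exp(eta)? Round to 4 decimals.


The inverse log link gives:
mu = exp(-2.849) = 0.0579.

0.0579


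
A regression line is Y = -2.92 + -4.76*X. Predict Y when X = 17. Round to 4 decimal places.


Plug X = 17 into Y = -2.92 + -4.76*X:
Y = -2.92 + -80.9200 = -83.8400.

-83.8400


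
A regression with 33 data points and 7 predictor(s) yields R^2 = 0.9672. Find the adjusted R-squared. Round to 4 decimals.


Using the formula:
(1 - 0.9672) = 0.0328.
Multiply by 32/25: 0.0328 * 32 = 1.0496, then 1.0496 / 25 = 0.0420.
Adj R^2 = 1 - 0.0420 = 0.9580.

0.9580


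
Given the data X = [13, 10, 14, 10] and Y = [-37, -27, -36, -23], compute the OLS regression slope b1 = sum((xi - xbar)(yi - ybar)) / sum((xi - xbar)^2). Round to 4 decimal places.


Calculate xbar = 11.7500, ybar = -30.7500.
S_xx = 12.7500, S_xy = -39.7500.
Using b1 = S_xy / S_xx = -39.7500 / 12.7500, we get b1 = -3.1176.

-3.1176


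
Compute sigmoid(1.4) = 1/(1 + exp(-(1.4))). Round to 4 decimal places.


Compute exp(-1.4000) = 0.2466.
Sigmoid = 1 / (1 + 0.2466) = 1 / 1.2466 = 0.8022.

0.8022


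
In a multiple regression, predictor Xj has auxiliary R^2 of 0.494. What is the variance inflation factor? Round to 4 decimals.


Denominator: 1 - 0.494 = 0.506.
VIF = 1 / 0.506 = 1.9763.

1.9763


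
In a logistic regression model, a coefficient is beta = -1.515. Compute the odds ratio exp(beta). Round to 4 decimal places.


The odds ratio is computed as:
OR = e^(-1.515) = 0.2198.

0.2198


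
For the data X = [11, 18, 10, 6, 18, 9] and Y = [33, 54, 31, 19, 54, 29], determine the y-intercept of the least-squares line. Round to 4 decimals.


The slope is b1 = 2.8852.
Sample means are xbar = 12.0000 and ybar = 36.6667.
Intercept: b0 = 36.6667 - (2.8852)(12.0000) = 2.0437.

2.0437


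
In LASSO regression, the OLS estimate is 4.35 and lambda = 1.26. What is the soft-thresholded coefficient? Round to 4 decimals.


|beta_OLS| = 4.35.
lambda = 1.26.
Since |beta| > lambda, coefficient = sign(beta)*(|beta| - lambda) = 3.0900.
Result = 3.0900.

3.0900


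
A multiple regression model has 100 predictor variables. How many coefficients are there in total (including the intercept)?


Each predictor gets one coefficient, plus one intercept.
Total parameters = 100 + 1 = 101.

101


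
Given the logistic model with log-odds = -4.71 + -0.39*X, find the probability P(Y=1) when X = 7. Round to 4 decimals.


z = -4.71 + -0.39 * 7 = -7.4400.
Sigmoid: P = 1 / (1 + exp(7.4400)) = 0.0006.

0.0006


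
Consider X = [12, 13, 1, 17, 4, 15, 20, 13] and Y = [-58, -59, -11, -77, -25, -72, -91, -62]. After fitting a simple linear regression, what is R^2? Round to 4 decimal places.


After computing the OLS fit (b0=-7.4419, b1=-4.1628):
SSres = 14.3256, SStot = 4950.8750.
R^2 = 1 - 14.3256/4950.8750 = 0.9971.

0.9971


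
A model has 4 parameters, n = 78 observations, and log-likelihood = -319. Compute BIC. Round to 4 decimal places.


Compute k*ln(n) = 4*ln(78) = 4*4.356709 = 17.426836.
Then -2*loglik = 638.
BIC = 17.426836 + 638 = 655.426836, which rounds to 655.4268.

655.4268


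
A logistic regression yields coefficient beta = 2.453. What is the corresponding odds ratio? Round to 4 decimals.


exp(2.453) = 11.6232.
So the odds ratio is 11.6232.

11.6232


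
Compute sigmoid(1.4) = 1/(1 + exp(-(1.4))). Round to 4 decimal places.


First, exp(-1.4000) = 0.2466.
Then sigma(z) = 1/(1 + 0.2466) = 0.8022.

0.8022


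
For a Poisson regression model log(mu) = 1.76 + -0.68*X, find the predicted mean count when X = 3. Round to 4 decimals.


Compute eta = 1.76 + -0.68 * 3 = -0.2800.
Apply inverse link: mu = e^-0.2800 = 0.7558.

0.7558


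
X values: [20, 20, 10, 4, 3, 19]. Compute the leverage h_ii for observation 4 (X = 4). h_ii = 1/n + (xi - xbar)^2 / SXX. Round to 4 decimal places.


Compute xbar = 12.6667 with n = 6 observations.
SXX = 323.3333.
Leverage = 1/6 + (4 - 12.6667)^2/323.3333 = 0.3990.

0.3990


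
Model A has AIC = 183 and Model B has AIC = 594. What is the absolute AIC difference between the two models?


Compute |183 - 594| = 411.
Model A has the smaller AIC.

411


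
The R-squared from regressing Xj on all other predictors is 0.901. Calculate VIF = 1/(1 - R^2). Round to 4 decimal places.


Denominator: 1 - 0.901 = 0.099.
VIF = 1 / 0.099 = 10.1010.

10.1010


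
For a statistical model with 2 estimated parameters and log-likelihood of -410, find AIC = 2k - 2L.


Compute:
2k = 2*2 = 4.
-2*loglik = -2*(-410) = 820.
AIC = 4 + 820 = 824.

824


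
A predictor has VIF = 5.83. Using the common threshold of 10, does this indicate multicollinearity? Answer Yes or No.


The threshold is 10.
VIF = 5.83 is < 10.
Multicollinearity indication: No.

No


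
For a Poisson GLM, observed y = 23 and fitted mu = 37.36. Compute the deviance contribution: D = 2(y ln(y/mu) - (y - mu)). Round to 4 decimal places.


Compute y*ln(y/mu) = 23*ln(23/37.36) = 23*-0.485106 = -11.157438.
y - mu = -14.36.
D = 2*(-11.157438 - (-14.36)) = 6.405124, which rounds to 6.4051.

6.4051


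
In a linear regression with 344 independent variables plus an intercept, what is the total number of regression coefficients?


Total coefficients = number of predictors + 1 (for the intercept).
= 344 + 1 = 345.

345


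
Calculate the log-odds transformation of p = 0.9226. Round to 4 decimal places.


1 - p = 0.0774.
p/(1-p) = 11.9199.
logit = ln(11.9199) = 2.4782.

2.4782


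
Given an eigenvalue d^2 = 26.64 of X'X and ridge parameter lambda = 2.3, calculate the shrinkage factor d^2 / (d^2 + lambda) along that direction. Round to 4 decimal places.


Denominator = d^2 + lambda = 26.64 + 2.3 = 28.9400.
Shrinkage = 26.64 / 28.9400 = 0.9205.

0.9205


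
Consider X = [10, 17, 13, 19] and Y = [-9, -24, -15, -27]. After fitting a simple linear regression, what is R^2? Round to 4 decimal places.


After computing the OLS fit (b0=11.4308, b1=-2.0462):
SSres = 0.6462, SStot = 204.7500.
R^2 = 1 - 0.6462/204.7500 = 0.9968.

0.9968


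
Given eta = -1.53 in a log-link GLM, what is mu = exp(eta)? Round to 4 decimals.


Apply the inverse link:
mu = e^-1.53 = 0.2165.

0.2165


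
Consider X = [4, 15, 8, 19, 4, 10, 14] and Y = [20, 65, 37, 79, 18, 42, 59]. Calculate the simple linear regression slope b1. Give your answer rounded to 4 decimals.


The sample means are xbar = 10.5714 and ybar = 45.7143.
Compute S_xx = 195.7143 and S_xy = 787.1429.
Slope b1 = S_xy / S_xx = 787.1429 / 195.7143 = 4.0219.

4.0219


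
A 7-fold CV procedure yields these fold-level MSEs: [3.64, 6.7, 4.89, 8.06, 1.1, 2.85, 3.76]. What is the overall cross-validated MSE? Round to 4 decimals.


Add all fold MSEs: 31.0000.
Divide by k = 7: 31.0000/7 = 4.4286.

4.4286


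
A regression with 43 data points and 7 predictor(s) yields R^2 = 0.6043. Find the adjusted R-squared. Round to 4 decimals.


Using the formula:
(1 - 0.6043) = 0.3957.
Multiply by 42/35: 0.3957 * 42 = 16.6194, then 16.6194 / 35 = 0.4748.
Adj R^2 = 1 - 0.4748 = 0.5252.

0.5252


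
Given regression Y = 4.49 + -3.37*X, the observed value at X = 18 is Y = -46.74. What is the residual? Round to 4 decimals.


Predicted = 4.49 + -3.37 * 18 = -56.1700.
Residual = -46.74 - -56.1700 = 9.4300.

9.4300


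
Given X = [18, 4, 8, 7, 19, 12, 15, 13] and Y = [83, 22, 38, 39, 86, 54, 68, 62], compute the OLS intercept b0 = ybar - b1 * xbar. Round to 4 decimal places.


Compute b1 = 4.2150 from the OLS formula.
With xbar = 12.0000 and ybar = 56.5000, the intercept is:
b0 = 56.5000 - 4.2150 * 12.0000 = 5.9200.

5.9200


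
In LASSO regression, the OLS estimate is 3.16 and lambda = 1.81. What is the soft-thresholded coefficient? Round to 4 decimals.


Check: |3.16| = 3.16 vs lambda = 1.81.
Since |beta| > lambda, coefficient = sign(beta)*(|beta| - lambda) = 1.3500.
Soft-thresholded coefficient = 1.3500.

1.3500


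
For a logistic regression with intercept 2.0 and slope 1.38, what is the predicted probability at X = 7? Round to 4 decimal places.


Linear predictor: z = 2.0 + 1.38 * 7 = 11.6600.
P = 1/(1 + exp(-11.6600)) = 1/(1 + 0.0000) = 1.0000.

1.0000


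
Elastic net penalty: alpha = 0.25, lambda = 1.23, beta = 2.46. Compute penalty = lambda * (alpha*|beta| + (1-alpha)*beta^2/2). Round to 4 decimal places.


alpha * |beta| = 0.25 * 2.46 = 0.6150.
(1-alpha) * beta^2/2 = 0.75 * 6.0516/2 = 2.2694.
Total = 1.23 * (0.6150 + 2.2694) = 3.5478.

3.5478


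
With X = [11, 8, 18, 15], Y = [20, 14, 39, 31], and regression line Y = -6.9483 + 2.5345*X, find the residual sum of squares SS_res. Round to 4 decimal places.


Compute predicted values, then residuals = yi - yhat_i.
Residuals: [-0.9312, 0.6723, 0.3273, -0.0692].
SSres = sum(residual^2) = 1.4310.

1.4310


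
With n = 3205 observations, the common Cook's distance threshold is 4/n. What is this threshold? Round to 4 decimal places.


Cook's distance cutoff = 4/n = 4/3205.
= 0.0012.

0.0012


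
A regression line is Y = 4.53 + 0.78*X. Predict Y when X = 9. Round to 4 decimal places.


Predicted value:
Y = 4.53 + (0.78)(9) = 4.53 + 7.0200 = 11.5500.

11.5500


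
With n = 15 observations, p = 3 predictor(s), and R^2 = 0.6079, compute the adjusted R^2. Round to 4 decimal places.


Adjusted R^2 = 1 - (1 - R^2) * (n-1)/(n-p-1).
(1 - R^2) = 0.3921.
(n-1)/(n-p-1) = 14/11.
(1 - R^2) * (n-1) = 0.3921 * 14 = 5.4894.
Divide by (n-p-1): 5.4894 / 11 = 0.4990.
Adj R^2 = 1 - 0.4990 = 0.5010.

0.5010


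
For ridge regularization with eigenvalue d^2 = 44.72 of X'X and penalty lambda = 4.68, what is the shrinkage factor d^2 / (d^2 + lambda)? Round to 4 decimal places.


Denominator = d^2 + lambda = 44.72 + 4.68 = 49.4000.
Shrinkage = 44.72 / 49.4000 = 0.9053.

0.9053


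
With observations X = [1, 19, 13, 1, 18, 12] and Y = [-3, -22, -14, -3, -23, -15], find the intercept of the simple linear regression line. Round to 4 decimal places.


First find the slope: b1 = -1.0924.
Means: xbar = 10.6667, ybar = -13.3333.
b0 = ybar - b1 * xbar = -13.3333 - -1.0924 * 10.6667 = -1.6807.

-1.6807


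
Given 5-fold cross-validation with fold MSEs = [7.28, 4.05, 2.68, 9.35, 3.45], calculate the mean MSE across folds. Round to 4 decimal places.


Add all fold MSEs: 26.8100.
Divide by k = 5: 26.8100/5 = 5.3620.

5.3620


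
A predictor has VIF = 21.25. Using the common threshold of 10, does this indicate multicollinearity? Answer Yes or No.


Compare VIF = 21.25 to the threshold of 10.
21.25 >= 10, so the answer is Yes.

Yes


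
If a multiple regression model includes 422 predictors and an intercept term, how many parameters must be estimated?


Including the intercept, the model has 422 predictor coefficients + 1 intercept.
Total = 423.

423


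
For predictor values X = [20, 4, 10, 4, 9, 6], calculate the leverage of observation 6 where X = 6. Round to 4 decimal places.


Mean of X: xbar = 8.8333.
SXX = 180.8333.
For X = 6: h = 1/6 + (6 - 8.8333)^2/180.8333 = 0.2111.

0.2111


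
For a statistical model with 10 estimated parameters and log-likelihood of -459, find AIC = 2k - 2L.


AIC = 2k - 2*loglik = 2(10) - 2(-459).
= 20 + 918 = 938.

938


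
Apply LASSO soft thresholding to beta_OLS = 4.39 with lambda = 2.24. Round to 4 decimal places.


|beta_OLS| = 4.39.
lambda = 2.24.
Since |beta| > lambda, coefficient = sign(beta)*(|beta| - lambda) = 2.1500.
Result = 2.1500.

2.1500


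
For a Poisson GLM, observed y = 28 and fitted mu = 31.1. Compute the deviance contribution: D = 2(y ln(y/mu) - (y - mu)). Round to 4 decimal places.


y/mu = 28/31.1 = 0.900322 (approx.), and ln(28/31.1) = -0.105003.
y * ln(y/mu) = 28 * -0.105003 = -2.940084.
y - mu = -3.1.
D = 2 * (-2.940084 - -3.1) = 0.319832, which rounds to 0.3198.

0.3198


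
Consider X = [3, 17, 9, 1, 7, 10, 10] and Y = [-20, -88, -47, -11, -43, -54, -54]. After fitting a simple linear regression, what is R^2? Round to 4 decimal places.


Fit the OLS line: b0 = -6.2790, b1 = -4.7903.
SSres = 16.4645.
SStot = 3799.4286.
R^2 = 1 - 16.4645/3799.4286 = 0.9957.

0.9957


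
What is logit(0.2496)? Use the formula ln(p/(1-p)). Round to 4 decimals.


1 - p = 0.7504.
p/(1-p) = 0.3326.
logit = ln(0.3326) = -1.1007.

-1.1007


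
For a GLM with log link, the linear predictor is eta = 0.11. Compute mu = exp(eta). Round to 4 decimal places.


The inverse log link gives:
mu = exp(0.11) = 1.1163.

1.1163


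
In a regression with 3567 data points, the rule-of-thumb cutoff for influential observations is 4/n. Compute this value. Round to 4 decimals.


Cook's distance cutoff = 4/n = 4/3567.
= 0.0011.

0.0011


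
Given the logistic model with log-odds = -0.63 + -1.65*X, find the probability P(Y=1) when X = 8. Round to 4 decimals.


Linear predictor: z = -0.63 + -1.65 * 8 = -13.8300.
P = 1/(1 + exp(13.8300)) = 1/(1 + 1014594.9228) = 0.0000.

0.0000


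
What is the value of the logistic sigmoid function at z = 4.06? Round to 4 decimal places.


Compute exp(-4.0600) = 0.0172.
Sigmoid = 1 / (1 + 0.0172) = 1 / 1.0172 = 0.9830.

0.9830


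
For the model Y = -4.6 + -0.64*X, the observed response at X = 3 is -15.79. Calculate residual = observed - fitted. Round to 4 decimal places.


Compute yhat = -4.6 + (-0.64)(3) = -6.5200.
Residual = actual - predicted = -15.79 - -6.5200 = -9.2700.

-9.2700


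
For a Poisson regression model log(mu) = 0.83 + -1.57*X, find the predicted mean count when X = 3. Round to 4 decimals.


eta = 0.83 + -1.57 * 3 = -3.8800.
mu = exp(-3.8800) = 0.0207.

0.0207


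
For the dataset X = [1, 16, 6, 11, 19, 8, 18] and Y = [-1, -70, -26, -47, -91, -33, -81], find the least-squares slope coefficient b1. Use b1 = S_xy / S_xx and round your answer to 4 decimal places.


Calculate xbar = 11.2857, ybar = -49.8571.
S_xx = 271.4286, S_xy = -1306.2857.
Using b1 = S_xy / S_xx = -1306.2857 / 271.4286, we get b1 = -4.8126.

-4.8126


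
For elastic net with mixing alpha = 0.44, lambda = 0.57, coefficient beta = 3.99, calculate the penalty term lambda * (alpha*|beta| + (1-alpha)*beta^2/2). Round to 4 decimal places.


Compute:
L1 = 0.44 * 3.99 = 1.7556.
L2 = 0.56 * 3.99^2 / 2 = 4.4576.
Penalty = 0.57 * (1.7556 + 4.4576) = 3.5415.

3.5415


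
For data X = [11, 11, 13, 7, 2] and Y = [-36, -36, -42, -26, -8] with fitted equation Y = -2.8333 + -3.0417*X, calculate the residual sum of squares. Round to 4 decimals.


Compute predicted values, then residuals = yi - yhat_i.
Residuals: [0.2920, 0.2920, 0.3754, -1.8748, 0.9167].
SSres = sum(residual^2) = 4.6667.

4.6667


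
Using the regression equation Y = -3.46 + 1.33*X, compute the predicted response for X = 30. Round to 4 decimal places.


Predicted value:
Y = -3.46 + (1.33)(30) = -3.46 + 39.9000 = 36.4400.

36.4400


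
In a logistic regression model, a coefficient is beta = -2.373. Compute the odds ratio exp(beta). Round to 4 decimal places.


exp(-2.373) = 0.0932.
So the odds ratio is 0.0932.

0.0932


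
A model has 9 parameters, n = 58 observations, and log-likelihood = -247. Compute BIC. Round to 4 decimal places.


k * ln(n) = 9 * ln(58) = 9 * 4.060443 = 36.543987.
-2 * loglik = -2 * (-247) = 494.
BIC = 36.543987 + 494 = 530.543987, which rounds to 530.5440.

530.5440


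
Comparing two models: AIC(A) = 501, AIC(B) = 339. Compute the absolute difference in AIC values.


Absolute difference = |501 - 339| = 162.
The model with lower AIC (B) is preferred.

162


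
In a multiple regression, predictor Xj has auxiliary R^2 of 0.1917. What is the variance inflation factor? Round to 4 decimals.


Using VIF = 1/(1 - R^2_j):
1 - 0.1917 = 0.8083.
VIF = 1.2372.

1.2372
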